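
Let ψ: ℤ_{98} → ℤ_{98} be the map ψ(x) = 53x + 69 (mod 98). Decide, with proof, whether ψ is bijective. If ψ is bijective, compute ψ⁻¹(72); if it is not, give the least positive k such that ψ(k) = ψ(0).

Recall that ψ is injective when ψ(s) = ψ(t) forces s = t.
Suppose ψ(s) = ψ(t) in ℤ_{98}. Then 53s + 69 ≡ 53t + 69 (mod 98), therefore 53(s − t) ≡ 0 (mod 98).
Since gcd(53, 98) = 1, 53 is invertible modulo 98, thus s − t ≡ 0 (mod 98), i.e. s = t.
We now compute 53⁻¹ mod 98 explicitly. Euclid's algorithm: 98 = 1·53 + 45, 53 = 1·45 + 8, 45 = 5·8 + 5, 8 = 1·5 + 3, 5 = 1·3 + 2, 3 = 1·2 + 1; back-substituting gives 1 = 37·53 − 20·98, so 53⁻¹ ≡ 37 (mod 98).
For any y ∈ ℤ_{98}, x = 37(y − 69) mod 98 satisfies ψ(x) = 53·37(y − 69) + 69 ≡ y (since 53·37 ≡ 1 mod 98). So every y has a preimage.
Hence ψ is bijective.
Since ψ is bijective, we compute ψ⁻¹(72): solve 53x + 69 ≡ 72 (mod 98), i.e. 53x ≡ 3 (mod 98).
Multiplying by 53⁻¹ = 37 gives x ≡ 37·3 = 111 = 1·98 + 13 ≡ 13 (mod 98).
Check: ψ(13) = 53·13 + 69 = 758 = 7·98 + 72 ≡ 72 (mod 98).

13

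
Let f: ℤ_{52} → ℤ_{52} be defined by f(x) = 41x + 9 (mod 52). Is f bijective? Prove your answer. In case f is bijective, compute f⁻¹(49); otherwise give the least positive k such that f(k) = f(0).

If f(u) = f(v), then 41u ≡ 41v (mod 52). Because gcd(41, 52) = 1, we may cancel 41 to get u ≡ v (mod 52).
We now compute 41⁻¹ mod 52 explicitly. Euclid's algorithm: 52 = 1·41 + 11, 41 = 3·11 + 8, 11 = 1·8 + 3, 8 = 2·3 + 2, 3 = 1·2 + 1; back-substituting gives 1 = 33·41 − 26·52, so 41⁻¹ ≡ 33 (mod 52).
Then y ↦ 33(y − 9) is a two-sided inverse to f, so every y ∈ ℤ_{52} has a preimage.
So f is bijective.
Since f is bijective, we compute f⁻¹(49): solve 41x + 9 ≡ 49 (mod 52), i.e. 41x ≡ 40 (mod 52).
Multiplying by 41⁻¹ = 33 gives x ≡ 33·40 = 1320 = 25·52 + 20 ≡ 20 (mod 52).
Check: f(20) = 41·20 + 9 = 829 = 15·52 + 49 ≡ 49 (mod 52).

20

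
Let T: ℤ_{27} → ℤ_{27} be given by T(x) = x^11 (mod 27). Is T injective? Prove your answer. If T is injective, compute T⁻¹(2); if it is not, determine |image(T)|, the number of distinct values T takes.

19

T(0) = 0^11 = 0.
T(3): Repeated squaring mod 27: 3^1 ≡ 3, 3^2 ≡ 3² = 9, 3^4 ≡ 9² = 81 ≡ 0, 3^8 ≡ 0² = 0. Since 11 = 8 + 2 + 1, 3^11 ≡ 0·9·3: 0·9 = 0, then 0·3 = 0. So 3^11 ≡ 0 (mod 27).
So T(0) = T(3) = 0 while 0 ≠ 3, therefore T is not injective.
Since T is not injective, we determine |image(T)|. Computing x^11 mod 27 for each x (by repeated squaring, reducing mod 27 at every step), the values T(0), T(1), …, T(26) are: 0, 1, 23, 0, 16, 2, 0, 22, 17, 0, 19, 14, 0, 7, 20, 0, 13, 8, 0, 10, 5, 0, 25, 11, 0, 4, 26.
The distinct values are {0, 1, 2, 4, 5, 7, 8, 10, 11, 13, 14, 16, 17, 19, 20, 22, 23, 25, 26}; there are 19 of them.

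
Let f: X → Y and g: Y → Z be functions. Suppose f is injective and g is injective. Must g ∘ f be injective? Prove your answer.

injective

Suppose (g ∘ f)(a) = (g ∘ f)(b), i.e. g(f(a)) = g(f(b)).
Since g is injective, f(a) = f(b). Since f is injective, a = b. Thus g ∘ f is injective.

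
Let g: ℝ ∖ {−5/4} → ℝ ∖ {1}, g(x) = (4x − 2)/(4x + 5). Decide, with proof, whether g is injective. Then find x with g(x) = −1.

Suppose g(x_1) = g(x_2). Cross-multiplying: (4x_1 − 2)(4x_2 + 5) = (4x_2 − 2)(4x_1 + 5).
Expanding both sides and cancelling the symmetric terms leaves 28·(x_1 − x_2) = 0. Since 28 ≠ 0, x_1 = x_2. Therefore g is injective.
Solving g(x) = −1: cross-multiplying gives 4x − 2 = −1(4x + 5), which rearranges to 8x = −3, so x = −3/8.

-3/8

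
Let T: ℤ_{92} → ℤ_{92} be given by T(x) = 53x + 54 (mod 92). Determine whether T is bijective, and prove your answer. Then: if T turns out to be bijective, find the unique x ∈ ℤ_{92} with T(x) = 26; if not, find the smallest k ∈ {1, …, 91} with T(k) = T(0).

88

By definition, T is injective if T(u) = T(v) implies u = v.
If T(u) = T(v), then 53u ≡ 53v (mod 92). Because gcd(53, 92) = 1, we may cancel 53 to get u ≡ v (mod 92).
We now compute 53⁻¹ mod 92 explicitly. Euclid's algorithm: 92 = 1·53 + 39, 53 = 1·39 + 14, 39 = 2·14 + 11, 14 = 1·11 + 3, 11 = 3·3 + 2, 3 = 1·2 + 1; back-substituting gives 1 = 33·53 − 19·92, so 53⁻¹ ≡ 33 (mod 92).
Then y ↦ 33(y − 54) is a two-sided inverse to T, so every y ∈ ℤ_{92} has a preimage.
Thus T is bijective.
Since T is bijective, we compute T⁻¹(26): solve 53x + 54 ≡ 26 (mod 92), i.e. 53x ≡ 64 (mod 92).
Multiplying by 53⁻¹ = 33 gives x ≡ 33·64 = 2112 = 22·92 + 88 ≡ 88 (mod 92).
Check: T(88) = 53·88 + 54 = 4718 = 51·92 + 26 ≡ 26 (mod 92).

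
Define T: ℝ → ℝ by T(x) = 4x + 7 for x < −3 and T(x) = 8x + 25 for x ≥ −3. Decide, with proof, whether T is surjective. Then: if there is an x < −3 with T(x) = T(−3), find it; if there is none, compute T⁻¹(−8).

-15/4

Both pieces are strictly increasing (slopes 4 and 8), so each is injective on its own interval.
The left piece maps (−∞, −3) onto (−∞, −5); the right piece maps [−3, ∞) onto [1, ∞).
The union (−∞, −5) ∪ [1, ∞) omits the interval between −5 and 1; in particular −5 has no preimage. So T is not surjective.
Because the two images are disjoint, no x < −3 has T(x) = T(−3), so we compute T⁻¹(−8): −8 lies in (−∞, −5), so solve 4x + 7 = −8: x = (−8 − 7)/4 = −15/4.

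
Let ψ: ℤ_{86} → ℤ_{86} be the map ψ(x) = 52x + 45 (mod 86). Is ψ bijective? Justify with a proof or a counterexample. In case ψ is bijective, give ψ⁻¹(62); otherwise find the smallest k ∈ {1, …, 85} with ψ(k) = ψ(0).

We have gcd(52, 86) = 2 > 1. Taking a = 0 and b = 43: ψ(0) = 45 and ψ(43) = 52·43 + 45 = 2281 ≡ 45 (mod 86).
So ψ(0) = ψ(43) while 0 ≠ 43, so ψ is not injective, hence not bijective.
Since ψ is not bijective, we find the least positive k with ψ(k) = ψ(0): this means 52k ≡ 0 (mod 86), i.e. 86 ∣ 52k. Since gcd(52, 86) = 2, dividing through by 2 this holds exactly when 43 ∣ 26k, and as gcd(26, 43) = 1, exactly when 43 ∣ k.
The smallest positive such k is 43.

43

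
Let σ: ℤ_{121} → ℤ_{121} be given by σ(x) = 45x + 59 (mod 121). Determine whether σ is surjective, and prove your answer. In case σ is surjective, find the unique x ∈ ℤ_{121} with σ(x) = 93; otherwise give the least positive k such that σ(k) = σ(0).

111

Recall that σ is surjective if every y in the codomain equals σ(x) for some x in the domain.
Since gcd(45, 121) = 1, 45 is invertible modulo 121. Euclid's algorithm: 121 = 2·45 + 31, 45 = 1·31 + 14, 31 = 2·14 + 3, 14 = 4·3 + 2, 3 = 1·2 + 1; back-substituting gives 1 = 78·45 − 29·121, so 45⁻¹ ≡ 78 (mod 121).
For any y ∈ ℤ_{121}, x = 78(y − 59) mod 121 satisfies σ(x) = 45·78(y − 59) + 59 ≡ y (since 45·78 ≡ 1 mod 121). So every y has a preimage.
Thus σ is surjective.
Since σ is surjective, we find σ⁻¹(93): we need 45x ≡ 93 − 59 ≡ 34 (mod 121). Using 45⁻¹ = 78: x ≡ 78·34 = 2652 = 21·121 + 111, so x = 111.
Check: σ(111) = 45·111 + 59 = 5054 = 41·121 + 93 ≡ 93 (mod 121).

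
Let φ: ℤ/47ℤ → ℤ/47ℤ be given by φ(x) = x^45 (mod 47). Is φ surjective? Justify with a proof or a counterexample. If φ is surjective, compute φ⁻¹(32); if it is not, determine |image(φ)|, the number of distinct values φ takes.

Since 47 is prime, the nonzero elements of ℤ/47ℤ form a cyclic group of order 46.
As gcd(45, 46) = 1, raising to the 45th power is a bijection on this group: if x_1^45 ≡ x_2^45 then (x_1x_2^{−1})^45 = 1, and the only element of order dividing gcd(45, 46) = 1 is 1, so x_1 = x_2.
With φ(0) = 0 this makes φ injective on all of ℤ/47ℤ, hence bijective (finite equal-size domain and codomain). In particular φ is surjective.
Since φ is surjective, we find the preimage of 32. The inverse of x ↦ x^45 on (ℤ/47ℤ)^× is x ↦ x^45, because 45·45 = 2025 = 44·46 + 1 ≡ 1 (mod 46) and x^{46} = 1 for x ≠ 0 (Fermat). So φ⁻¹(32) = 32^45 mod 47.
Repeated squaring mod 47: 32^1 ≡ 32, 32^2 ≡ 32² = 1024 ≡ 37, 32^4 ≡ 37² = 1369 ≡ 6, 32^8 ≡ 6² = 36, 32^16 ≡ 36² = 1296 ≡ 27, 32^32 ≡ 27² = 729 ≡ 24. Since 45 = 32 + 8 + 4 + 1, 32^45 ≡ 24·36·6·32: 24·36 = 864 ≡ 18, then 18·6 = 108 ≡ 14, then 14·32 = 448 ≡ 25. So 32^45 ≡ 25 (mod 47).
Hence φ⁻¹(32) = 25.

25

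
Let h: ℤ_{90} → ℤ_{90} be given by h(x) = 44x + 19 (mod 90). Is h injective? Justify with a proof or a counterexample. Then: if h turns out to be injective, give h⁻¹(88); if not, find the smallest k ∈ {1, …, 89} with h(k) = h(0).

45

We have gcd(44, 90) = 2 > 1. Taking s = 0 and t = 45: h(0) = 19 and h(45) = 44·45 + 19 = 1999 ≡ 19 (mod 90).
So h(0) = h(45) while 0 ≠ 45, hence h is not injective.
Since h is not injective, we find the least positive k with h(k) = h(0): this means 44k ≡ 0 (mod 90), i.e. 90 ∣ 44k. Since gcd(44, 90) = 2, dividing through by 2 this holds exactly when 45 ∣ 22k, and as gcd(22, 45) = 1, exactly when 45 ∣ k.
The smallest positive such k is 45.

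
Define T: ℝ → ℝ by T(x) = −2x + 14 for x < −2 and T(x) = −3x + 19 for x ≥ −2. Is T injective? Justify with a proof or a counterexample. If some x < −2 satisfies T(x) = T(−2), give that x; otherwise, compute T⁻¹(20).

Both pieces are strictly decreasing (slopes −2 and −3), so each is injective on its own interval.
The left piece maps (−∞, −2) onto (18, ∞); the right piece maps [−2, ∞) onto (−∞, 25].
These images overlap. In particular T(−2) = 25 (right piece), and solving −2x + 14 = 25 on the left piece gives x = −11/2 < −2.
So T(−11/2) = T(−2) with −11/2 ≠ −2, and T is not injective. This x = −11/2 is the requested value below −2.

-11/2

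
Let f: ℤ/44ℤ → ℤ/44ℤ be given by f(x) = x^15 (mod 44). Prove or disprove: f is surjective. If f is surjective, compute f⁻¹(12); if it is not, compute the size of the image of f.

9

f(1) = 1^15 = 1.
f(5): Repeated squaring mod 44: 5^1 ≡ 5, 5^2 ≡ 5² = 25, 5^4 ≡ 25² = 625 ≡ 9, 5^8 ≡ 9² = 81 ≡ 37. Since 15 = 8 + 4 + 2 + 1, 5^15 ≡ 37·9·25·5: 37·9 = 333 ≡ 25, then 25·25 = 625 ≡ 9, then 9·5 = 45 ≡ 1. So 5^15 ≡ 1 (mod 44).
So f(1) = f(5) = 1 while 1 ≠ 5, therefore f is not injective.
A non-injective map from the 44-element set ℤ/44ℤ to itself takes at most 43 distinct values, so it cannot be surjective. Therefore f is not surjective.
Since f is not surjective, we determine |image(f)|. Computing x^15 mod 44 for each x (by repeated squaring, reducing mod 44 at every step), the values f(0), f(1), …, f(43) are: 0, 1, 32, 23, 12, 1, 32, 43, 32, 1, 32, 11, 12, 21, 12, 23, 12, 21, 32, 43, 12, 21, 0, 23, 32, 1, 12, 23, 32, 21, 32, 23, 32, 33, 12, 43, 12, 1, 12, 43, 32, 21, 12, 43.
The distinct values are {0, 1, 11, 12, 21, 23, 32, 33, 43}; there are 9 of them.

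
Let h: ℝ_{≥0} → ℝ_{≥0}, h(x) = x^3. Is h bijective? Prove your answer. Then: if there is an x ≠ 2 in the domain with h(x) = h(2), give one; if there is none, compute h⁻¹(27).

3

On ℝ_{≥0}, x ↦ x^3 is strictly increasing (injective) and for any y ∈ ℝ_{≥0} the 3rd root y^{1/3} lies in ℝ_{≥0} (surjective). So h is bijective.
Since x ↦ x^3 is strictly increasing on ℝ_{≥0}, it is injective there, so no x ≠ 2 in the domain has h(x) = h(2). We therefore compute h⁻¹(27) = 27^{1/3} = 3 (indeed 3^3 = 27).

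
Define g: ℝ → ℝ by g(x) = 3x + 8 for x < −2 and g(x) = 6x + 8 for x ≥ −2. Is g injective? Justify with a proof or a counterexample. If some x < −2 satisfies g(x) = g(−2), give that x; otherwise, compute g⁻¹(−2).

Both pieces are strictly increasing (slopes 3 and 6), so each is injective on its own interval.
The left piece maps (−∞, −2) onto (−∞, 2); the right piece maps [−2, ∞) onto [−4, ∞).
These images overlap. In particular g(−2) = −4 (right piece), and solving 3x + 8 = −4 on the left piece gives x = −4 < −2.
So g(−4) = g(−2) with −4 ≠ −2, and g is not injective. This x = −4 is the requested value below −2.

-4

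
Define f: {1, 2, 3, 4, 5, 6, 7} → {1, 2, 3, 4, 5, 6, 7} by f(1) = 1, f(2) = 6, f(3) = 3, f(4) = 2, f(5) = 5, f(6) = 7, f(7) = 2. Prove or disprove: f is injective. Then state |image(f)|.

f(4) = 2 = f(7) with 4 ≠ 7, so f is not injective.
The image of f is {1, 2, 3, 5, 6, 7}, which has 6 elements.

6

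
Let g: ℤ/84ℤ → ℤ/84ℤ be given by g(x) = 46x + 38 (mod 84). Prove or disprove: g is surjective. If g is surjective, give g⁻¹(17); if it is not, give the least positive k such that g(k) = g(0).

42

By definition, surjectivity means every element of the codomain has a preimage under g.
Since gcd(46, 84) = 2, we have 46x ≡ 0 (mod 2) for all x, so g(x) ≡ 0 (mod 2).
But 1 ≢ 0 (mod 2), so 1 ∈ ℤ/84ℤ has no preimage. Therefore g is not surjective.
Since g is not surjective, we find the least positive k with g(k) = g(0): this means 46k ≡ 0 (mod 84), i.e. 84 ∣ 46k. Since gcd(46, 84) = 2, dividing through by 2 this holds exactly when 42 ∣ 23k, and as gcd(23, 42) = 1, exactly when 42 ∣ k.
The smallest positive such k is 42.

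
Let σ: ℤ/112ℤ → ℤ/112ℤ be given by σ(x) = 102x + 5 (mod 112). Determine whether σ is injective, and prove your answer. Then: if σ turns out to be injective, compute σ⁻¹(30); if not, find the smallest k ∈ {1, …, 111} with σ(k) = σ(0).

We have gcd(102, 112) = 2 > 1. Taking s = 0 and t = 56: σ(0) = 5 and σ(56) = 102·56 + 5 = 5717 ≡ 5 (mod 112).
So σ(0) = σ(56) while 0 ≠ 56, therefore σ is not injective.
Since σ is not injective, we find the least positive k with σ(k) = σ(0): this means 102k ≡ 0 (mod 112), i.e. 112 ∣ 102k. Since gcd(102, 112) = 2, dividing through by 2 this holds exactly when 56 ∣ 51k, and as gcd(51, 56) = 1, exactly when 56 ∣ k.
The smallest positive such k is 56.

56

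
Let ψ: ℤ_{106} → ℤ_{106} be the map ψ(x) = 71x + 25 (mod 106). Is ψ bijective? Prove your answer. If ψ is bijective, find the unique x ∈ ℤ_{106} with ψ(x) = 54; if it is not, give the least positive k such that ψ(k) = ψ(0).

Suppose ψ(a) = ψ(b) in ℤ_{106}. Then 71a + 25 ≡ 71b + 25 (mod 106), hence 71(a − b) ≡ 0 (mod 106).
Since gcd(71, 106) = 1, 71 is invertible modulo 106, therefore a − b ≡ 0 (mod 106), i.e. a = b.
We now compute 71⁻¹ mod 106 explicitly. Euclid's algorithm: 106 = 1·71 + 35, 71 = 2·35 + 1; back-substituting gives 1 = 3·71 − 2·106, so 71⁻¹ ≡ 3 (mod 106).
For any y ∈ ℤ_{106}, x = 3(y − 25) mod 106 satisfies ψ(x) = 71·3(y − 25) + 25 ≡ y (since 71·3 ≡ 1 mod 106). So every y has a preimage.
Thus ψ is bijective.
Since ψ is bijective, we find ψ⁻¹(54): we need 71x ≡ 54 − 25 ≡ 29 (mod 106). Using 71⁻¹ = 3: x ≡ 3·29 = 87, so x = 87.
Check: ψ(87) = 71·87 + 25 = 6202 = 58·106 + 54 ≡ 54 (mod 106).

87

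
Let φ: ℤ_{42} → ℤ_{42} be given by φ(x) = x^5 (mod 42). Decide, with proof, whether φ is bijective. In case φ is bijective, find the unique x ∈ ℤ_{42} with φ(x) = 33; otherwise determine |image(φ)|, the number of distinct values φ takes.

Computing x^5 mod 42 for each x (by repeated squaring, reducing mod 42 at every step), the values φ(0), φ(1), …, φ(41) are: 0, 1, 32, 33, 16, 17, 6, 7, 8, 39, 40, 23, 24, 13, 14, 15, 4, 5, 30, 31, 20, 21, 22, 11, 12, 37, 38, 27, 28, 29, 18, 19, 2, 3, 34, 35, 36, 25, 26, 9, 10, 41.
Every element of ℤ_{42} appears exactly once in this list, so φ is a bijection, and in particular bijective.
Since φ is bijective, we read off the preimage of 33 from the same table: φ(3) = 33, so φ⁻¹(33) = 3.

3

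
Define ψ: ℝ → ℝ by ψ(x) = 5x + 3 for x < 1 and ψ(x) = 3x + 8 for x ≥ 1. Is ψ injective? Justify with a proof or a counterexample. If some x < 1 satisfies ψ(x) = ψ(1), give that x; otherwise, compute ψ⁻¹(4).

1/5

Both pieces are strictly increasing (slopes 5 and 3), so each is injective on its own interval.
The left piece maps (−∞, 1) onto (−∞, 8); the right piece maps [1, ∞) onto [11, ∞).
These images are disjoint, so no value is attained by both pieces. So ψ is injective.
Because the two images are disjoint, no x < 1 has ψ(x) = ψ(1), so we compute ψ⁻¹(4): 4 lies in (−∞, 8), so solve 5x + 3 = 4: x = (4 − 3)/5 = 1/5.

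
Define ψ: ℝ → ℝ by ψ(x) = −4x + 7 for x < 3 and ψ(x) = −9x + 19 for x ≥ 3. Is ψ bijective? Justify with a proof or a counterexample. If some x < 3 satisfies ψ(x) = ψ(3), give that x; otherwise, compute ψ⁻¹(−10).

29/9

Both pieces are strictly decreasing (slopes −4 and −9), so each is injective on its own interval.
The left piece maps (−∞, 3) onto (−5, ∞); the right piece maps [3, ∞) onto (−∞, −8].
The images leave a gap (−5 has no preimage), so ψ is not surjective, hence not bijective.
Because the two images are disjoint, no x < 3 has ψ(x) = ψ(3), so we compute ψ⁻¹(−10): −10 lies in (−∞, −8], so solve −9x + 19 = −10: x = (−10 − 19)/(−9) = 29/9.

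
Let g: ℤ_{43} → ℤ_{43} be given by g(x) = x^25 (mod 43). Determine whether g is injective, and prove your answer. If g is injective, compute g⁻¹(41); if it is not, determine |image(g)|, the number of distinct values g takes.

4

Since 43 is prime, the nonzero elements of ℤ_{43} form a cyclic group of order 42.
As gcd(25, 42) = 1, raising to the 25th power is a bijection on this group: if u^25 ≡ v^25 then (uv^{−1})^25 = 1, and the only element of order dividing gcd(25, 42) = 1 is 1, so u = v.
With g(0) = 0 this makes g injective on all of ℤ_{43}, hence bijective (finite equal-size domain and codomain). In particular g is injective.
Since g is injective, we find the preimage of 41. The inverse of x ↦ x^25 on (ℤ_{43})^× is x ↦ x^37, because 25·37 = 925 = 22·42 + 1 ≡ 1 (mod 42) and x^{42} = 1 for x ≠ 0 (Fermat). So g⁻¹(41) = 41^37 mod 43.
Repeated squaring mod 43: 41^1 ≡ 41, 41^2 ≡ 41² = 1681 ≡ 4, 41^4 ≡ 4² = 16, 41^8 ≡ 16² = 256 ≡ 41, 41^16 ≡ 41² = 1681 ≡ 4, 41^32 ≡ 4² = 16. Since 37 = 32 + 4 + 1, 41^37 ≡ 16·16·41: 16·16 = 256 ≡ 41, then 41·41 = 1681 ≡ 4. So 41^37 ≡ 4 (mod 43).
Hence g⁻¹(41) = 4.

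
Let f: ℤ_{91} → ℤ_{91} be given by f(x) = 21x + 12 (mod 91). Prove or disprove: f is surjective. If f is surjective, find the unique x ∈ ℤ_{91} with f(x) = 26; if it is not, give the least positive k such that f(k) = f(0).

Since gcd(21, 91) = 7, we have 21x ≡ 0 (mod 7) for all x, so f(x) ≡ 5 (mod 7).
But 0 ≢ 5 (mod 7), so 0 ∈ ℤ_{91} has no preimage. Hence f is not surjective.
Since f is not surjective, we find the least positive k with f(k) = f(0): this means 21k ≡ 0 (mod 91), i.e. 91 ∣ 21k. Since gcd(21, 91) = 7, dividing through by 7 this holds exactly when 13 ∣ 3k, and as gcd(3, 13) = 1, exactly when 13 ∣ k.
The smallest positive such k is 13.

13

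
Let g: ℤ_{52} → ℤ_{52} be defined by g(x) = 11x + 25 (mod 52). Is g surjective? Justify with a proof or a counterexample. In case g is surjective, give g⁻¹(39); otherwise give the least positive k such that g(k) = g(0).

6

Since gcd(11, 52) = 1, 11 is invertible modulo 52. Euclid's algorithm: 52 = 4·11 + 8, 11 = 1·8 + 3, 8 = 2·3 + 2, 3 = 1·2 + 1; back-substituting gives 1 = 19·11 − 4·52, so 11⁻¹ ≡ 19 (mod 52).
Then y ↦ 19(y − 25) is a two-sided inverse to g, so every y ∈ ℤ_{52} has a preimage.
Hence g is surjective.
Since g is surjective, we find g⁻¹(39): we need 11x ≡ 39 − 25 ≡ 14 (mod 52). Using 11⁻¹ = 19: x ≡ 19·14 = 266 = 5·52 + 6, so x = 6.
Check: g(6) = 11·6 + 25 = 91 = 1·52 + 39 ≡ 39 (mod 52).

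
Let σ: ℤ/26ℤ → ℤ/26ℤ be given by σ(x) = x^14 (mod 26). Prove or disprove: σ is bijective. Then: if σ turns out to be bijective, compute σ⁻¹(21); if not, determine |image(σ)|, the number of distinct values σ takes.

14

σ(12): Repeated squaring mod 26: 12^1 ≡ 12, 12^2 ≡ 12² = 144 ≡ 14, 12^4 ≡ 14² = 196 ≡ 14, 12^8 ≡ 14² = 196 ≡ 14. Since 14 = 8 + 4 + 2, 12^14 ≡ 14·14·14: 14·14 = 196 ≡ 14, then 14·14 = 196 ≡ 14. So 12^14 ≡ 14 (mod 26).
σ(14): Repeated squaring mod 26: 14^1 ≡ 14, 14^2 ≡ 14² = 196 ≡ 14, 14^4 ≡ 14² = 196 ≡ 14, 14^8 ≡ 14² = 196 ≡ 14. Since 14 = 8 + 4 + 2, 14^14 ≡ 14·14·14: 14·14 = 196 ≡ 14, then 14·14 = 196 ≡ 14. So 14^14 ≡ 14 (mod 26).
So σ(12) = σ(14) = 14 while 12 ≠ 14, so σ is not injective, hence not bijective.
Since σ is not bijective, we determine |image(σ)|. Computing x^14 mod 26 for each x (by repeated squaring, reducing mod 26 at every step), the values σ(0), σ(1), …, σ(25) are: 0, 1, 4, 9, 16, 25, 10, 23, 12, 3, 22, 17, 14, 13, 14, 17, 22, 3, 12, 23, 10, 25, 16, 9, 4, 1.
The distinct values are {0, 1, 3, 4, 9, 10, 12, 13, 14, 16, 17, 22, 23, 25}; there are 14 of them.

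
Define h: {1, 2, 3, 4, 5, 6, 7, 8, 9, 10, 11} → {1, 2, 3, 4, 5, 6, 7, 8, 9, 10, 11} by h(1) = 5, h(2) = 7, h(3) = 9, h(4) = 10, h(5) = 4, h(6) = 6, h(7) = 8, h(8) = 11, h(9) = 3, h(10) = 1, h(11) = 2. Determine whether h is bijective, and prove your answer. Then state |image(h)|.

The values 5, 7, 9, 10, 4, 6, 8, 11, 3, 1, 2 are a permutation of {1, 2, 3, 4, 5, 6, 7, 8, 9, 10, 11}: each element appears exactly once.
So h is injective and surjective, hence bijective.
The image of h is {1, 2, 3, 4, 5, 6, 7, 8, 9, 10, 11}, which has 11 elements.

11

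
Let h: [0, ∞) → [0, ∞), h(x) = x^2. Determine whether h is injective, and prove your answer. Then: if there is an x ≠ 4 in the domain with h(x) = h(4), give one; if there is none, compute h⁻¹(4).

2

On [0, ∞), x ↦ x^2 is strictly increasing, so h(x_1) = h(x_2) forces x_1 = x_2. Thus h is injective.
Since x ↦ x^2 is strictly increasing on [0, ∞), it is injective there, so no x ≠ 4 in the domain has h(x) = h(4). We therefore compute h⁻¹(4) = 4^{1/2} = 2 (indeed 2^2 = 4).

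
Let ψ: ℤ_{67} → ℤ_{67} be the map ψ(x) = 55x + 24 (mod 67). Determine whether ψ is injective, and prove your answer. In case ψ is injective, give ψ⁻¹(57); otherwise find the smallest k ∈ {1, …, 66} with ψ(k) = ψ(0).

14

If ψ(u) = ψ(v), then 55u ≡ 55v (mod 67). Because gcd(55, 67) = 1, we may cancel 55 to get u ≡ v (mod 67).
Hence ψ is injective.
We now compute 55⁻¹ mod 67 explicitly. Euclid's algorithm: 67 = 1·55 + 12, 55 = 4·12 + 7, 12 = 1·7 + 5, 7 = 1·5 + 2, 5 = 2·2 + 1; back-substituting gives 1 = 39·55 − 32·67, so 55⁻¹ ≡ 39 (mod 67).
Since ψ is injective, we find ψ⁻¹(57): we need 55x ≡ 57 − 24 ≡ 33 (mod 67). Using 55⁻¹ = 39: x ≡ 39·33 = 1287 = 19·67 + 14, so x = 14.
Check: ψ(14) = 55·14 + 24 = 794 = 11·67 + 57 ≡ 57 (mod 67).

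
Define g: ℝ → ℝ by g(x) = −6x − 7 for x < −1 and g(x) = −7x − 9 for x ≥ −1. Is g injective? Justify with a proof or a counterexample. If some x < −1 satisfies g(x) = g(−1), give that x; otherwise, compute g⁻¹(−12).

3/7

Both pieces are strictly decreasing (slopes −6 and −7), so each is injective on its own interval.
The left piece maps (−∞, −1) onto (−1, ∞); the right piece maps [−1, ∞) onto (−∞, −2].
These images are disjoint, so no value is attained by both pieces. Hence g is injective.
Because the two images are disjoint, no x < −1 has g(x) = g(−1), so we compute g⁻¹(−12): −12 lies in (−∞, −2], so solve −7x − 9 = −12: x = (−12 + 9)/(−7) = 3/7.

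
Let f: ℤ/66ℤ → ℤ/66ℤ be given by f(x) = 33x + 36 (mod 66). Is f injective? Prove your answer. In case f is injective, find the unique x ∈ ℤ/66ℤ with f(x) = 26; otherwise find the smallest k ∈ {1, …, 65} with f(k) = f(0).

Recall: f is injective if f(u) = f(v) implies u = v.
We have gcd(33, 66) = 33 > 1. Taking u = 0 and v = 2: f(0) = 36 and f(2) = 33·2 + 36 = 102 ≡ 36 (mod 66).
So f(0) = f(2) while 0 ≠ 2, so f is not injective.
Since f is not injective, we find the least positive k with f(k) = f(0): this means 33k ≡ 0 (mod 66), i.e. 66 ∣ 33k. Since gcd(33, 66) = 33, dividing through by 33 this holds exactly when 2 ∣ k.
The smallest positive such k is 2.

2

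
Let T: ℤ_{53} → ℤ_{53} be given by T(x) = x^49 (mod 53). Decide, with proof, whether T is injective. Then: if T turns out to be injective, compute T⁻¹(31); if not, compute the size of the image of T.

Since 53 is prime, the nonzero elements of ℤ_{53} form a cyclic group of order 52.
As gcd(49, 52) = 1, raising to the 49th power is a bijection on this group: if a^49 ≡ b^49 then (ab^{−1})^49 = 1, and the only element of order dividing gcd(49, 52) = 1 is 1, so a = b.
With T(0) = 0 this makes T injective on all of ℤ_{53}, hence bijective (finite equal-size domain and codomain). In particular T is injective.
Since T is injective, we find the preimage of 31. The inverse of x ↦ x^49 on (ℤ_{53})^× is x ↦ x^17, because 49·17 = 833 = 16·52 + 1 ≡ 1 (mod 52) and x^{52} = 1 for x ≠ 0 (Fermat). So T⁻¹(31) = 31^17 mod 53.
Repeated squaring mod 53: 31^1 ≡ 31, 31^2 ≡ 31² = 961 ≡ 7, 31^4 ≡ 7² = 49, 31^8 ≡ 49² = 2401 ≡ 16, 31^16 ≡ 16² = 256 ≡ 44. Since 17 = 16 + 1, 31^17 ≡ 44·31: 44·31 = 1364 ≡ 39. So 31^17 ≡ 39 (mod 53).
Hence T⁻¹(31) = 39.

39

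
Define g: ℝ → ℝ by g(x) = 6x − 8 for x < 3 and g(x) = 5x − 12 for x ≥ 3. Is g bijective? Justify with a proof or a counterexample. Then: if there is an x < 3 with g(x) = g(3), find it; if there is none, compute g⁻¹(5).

Both pieces are strictly increasing (slopes 6 and 5), so each is injective on its own interval.
The left piece maps (−∞, 3) onto (−∞, 10); the right piece maps [3, ∞) onto [3, ∞).
These images overlap. In particular g(3) = 3 (right piece), and solving 6x − 8 = 3 on the left piece gives x = 11/6 < 3.
So g(11/6) = g(3) with 11/6 ≠ 3, and g is not injective, hence not bijective. This x = 11/6 is the requested value below 3.

11/6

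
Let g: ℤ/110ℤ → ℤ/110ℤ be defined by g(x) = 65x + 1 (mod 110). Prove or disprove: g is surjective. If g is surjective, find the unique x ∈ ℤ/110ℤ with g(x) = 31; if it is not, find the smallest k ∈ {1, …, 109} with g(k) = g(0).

Since gcd(65, 110) = 5, we have 65x ≡ 0 (mod 5) for all x, so g(x) ≡ 1 (mod 5).
But 0 ≢ 1 (mod 5), so 0 ∈ ℤ/110ℤ has no preimage. Thus g is not surjective.
Since g is not surjective, we find the least positive k with g(k) = g(0): this means 65k ≡ 0 (mod 110), i.e. 110 ∣ 65k. Since gcd(65, 110) = 5, dividing through by 5 this holds exactly when 22 ∣ 13k, and as gcd(13, 22) = 1, exactly when 22 ∣ k.
The smallest positive such k is 22.

22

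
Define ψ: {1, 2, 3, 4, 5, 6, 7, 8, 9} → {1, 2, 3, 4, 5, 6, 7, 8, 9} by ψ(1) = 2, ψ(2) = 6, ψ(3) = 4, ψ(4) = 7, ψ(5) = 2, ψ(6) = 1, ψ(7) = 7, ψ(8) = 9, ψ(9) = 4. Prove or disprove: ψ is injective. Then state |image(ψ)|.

6

ψ(1) = 2 = ψ(5) with 1 ≠ 5, so ψ is not injective.
The image of ψ is {1, 2, 4, 6, 7, 9}, which has 6 elements.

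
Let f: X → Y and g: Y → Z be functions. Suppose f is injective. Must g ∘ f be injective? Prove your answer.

No. Take X = Y = Z = {0, 1, 2}, f = identity (injective), and g(x) = 0 for every x.
Then (g ∘ f)(0) = 0 = (g ∘ f)(2) with 0 ≠ 2, so g ∘ f is not injective.

not injective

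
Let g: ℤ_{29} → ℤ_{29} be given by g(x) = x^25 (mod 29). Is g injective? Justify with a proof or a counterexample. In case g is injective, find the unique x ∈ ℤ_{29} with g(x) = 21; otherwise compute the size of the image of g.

Since 29 is prime, the nonzero elements of ℤ_{29} form a cyclic group of order 28.
As gcd(25, 28) = 1, raising to the 25th power is a bijection on this group: if s^25 ≡ t^25 then (st^{−1})^25 = 1, and the only element of order dividing gcd(25, 28) = 1 is 1, so s = t.
With g(0) = 0 this makes g injective on all of ℤ_{29}, hence bijective (finite equal-size domain and codomain). In particular g is injective.
Since g is injective, we find the preimage of 21. The inverse of x ↦ x^25 on (ℤ_{29})^× is x ↦ x^9, because 25·9 = 225 = 8·28 + 1 ≡ 1 (mod 28) and x^{28} = 1 for x ≠ 0 (Fermat). So g⁻¹(21) = 21^9 mod 29.
Repeated squaring mod 29: 21^1 ≡ 21, 21^2 ≡ 21² = 441 ≡ 6, 21^4 ≡ 6² = 36 ≡ 7, 21^8 ≡ 7² = 49 ≡ 20. Since 9 = 8 + 1, 21^9 ≡ 20·21: 20·21 = 420 ≡ 14. So 21^9 ≡ 14 (mod 29).
Hence g⁻¹(21) = 14.

14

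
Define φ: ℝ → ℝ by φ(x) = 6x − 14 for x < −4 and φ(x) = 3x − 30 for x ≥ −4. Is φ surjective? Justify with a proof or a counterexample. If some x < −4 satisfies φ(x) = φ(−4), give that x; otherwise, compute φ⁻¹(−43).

Both pieces are strictly increasing (slopes 6 and 3), so each is injective on its own interval.
The left piece maps (−∞, −4) onto (−∞, −38); the right piece maps [−4, ∞) onto [−42, ∞).
The union (−∞, −38) ∪ [−42, ∞) covers ℝ, so φ is surjective.
For the follow-up: the images overlap, so an x < −4 with φ(x) = φ(−4) exists. φ(−4) = −42; solving 6x − 14 = −42 for x < −4 gives x = (−42 + 14)/6 = −14/3.

-14/3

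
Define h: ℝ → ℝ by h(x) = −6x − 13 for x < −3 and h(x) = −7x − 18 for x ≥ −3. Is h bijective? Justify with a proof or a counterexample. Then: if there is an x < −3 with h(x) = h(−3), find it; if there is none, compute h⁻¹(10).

-23/6

Both pieces are strictly decreasing (slopes −6 and −7), so each is injective on its own interval.
The left piece maps (−∞, −3) onto (5, ∞); the right piece maps [−3, ∞) onto (−∞, 3].
The images leave a gap (5 has no preimage), so h is not surjective, hence not bijective.
Because the two images are disjoint, no x < −3 has h(x) = h(−3), so we compute h⁻¹(10): 10 lies in (5, ∞), so solve −6x − 13 = 10: x = (10 + 13)/(−6) = −23/6.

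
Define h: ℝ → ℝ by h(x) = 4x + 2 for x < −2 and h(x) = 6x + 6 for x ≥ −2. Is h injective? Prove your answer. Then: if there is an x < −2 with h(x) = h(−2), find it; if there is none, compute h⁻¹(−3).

Both pieces are strictly increasing (slopes 4 and 6), so each is injective on its own interval.
The left piece maps (−∞, −2) onto (−∞, −6); the right piece maps [−2, ∞) onto [−6, ∞).
These images are disjoint, so no value is attained by both pieces. So h is injective.
Because the two images are disjoint, no x < −2 has h(x) = h(−2), so we compute h⁻¹(−3): −3 lies in [−6, ∞), so solve 6x + 6 = −3: x = (−3 − 6)/6 = −3/2.

-3/2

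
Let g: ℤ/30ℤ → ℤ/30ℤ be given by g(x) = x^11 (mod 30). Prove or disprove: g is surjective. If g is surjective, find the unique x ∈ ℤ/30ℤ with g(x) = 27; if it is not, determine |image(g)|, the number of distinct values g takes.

Computing x^11 mod 30 for each x (by repeated squaring, reducing mod 30 at every step), the values g(0), g(1), …, g(29) are: 0, 1, 8, 27, 4, 5, 6, 13, 2, 9, 10, 11, 18, 7, 14, 15, 16, 23, 12, 19, 20, 21, 28, 17, 24, 25, 26, 3, 22, 29.
Every element of ℤ/30ℤ appears exactly once in this list, so g is a bijection, and in particular surjective.
Since g is surjective, we read off the preimage of 27 from the same table: g(3) = 27, so g⁻¹(27) = 3.

3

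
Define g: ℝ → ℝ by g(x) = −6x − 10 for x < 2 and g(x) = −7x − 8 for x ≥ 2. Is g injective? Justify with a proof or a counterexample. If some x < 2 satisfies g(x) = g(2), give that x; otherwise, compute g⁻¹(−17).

7/6

Both pieces are strictly decreasing (slopes −6 and −7), so each is injective on its own interval.
The left piece maps (−∞, 2) onto (−22, ∞); the right piece maps [2, ∞) onto (−∞, −22].
These images are disjoint, so no value is attained by both pieces. Hence g is injective.
Because the two images are disjoint, no x < 2 has g(x) = g(2), so we compute g⁻¹(−17): −17 lies in (−22, ∞), so solve −6x − 10 = −17: x = (−17 + 10)/(−6) = 7/6.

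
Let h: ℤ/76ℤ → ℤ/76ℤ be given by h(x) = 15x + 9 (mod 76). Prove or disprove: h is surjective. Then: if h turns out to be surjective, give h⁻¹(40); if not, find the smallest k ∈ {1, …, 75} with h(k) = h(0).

By definition, surjectivity means every element of the codomain has a preimage under h.
Since gcd(15, 76) = 1, 15 is invertible modulo 76. Euclid's algorithm: 76 = 5·15 + 1; back-substituting gives 1 = 71·15 − 14·76, so 15⁻¹ ≡ 71 (mod 76).
Then y ↦ 71(y − 9) is a two-sided inverse to h, so every y ∈ ℤ/76ℤ has a preimage.
Hence h is surjective.
Since h is surjective, we compute h⁻¹(40): solve 15x + 9 ≡ 40 (mod 76), i.e. 15x ≡ 31 (mod 76).
Multiplying by 15⁻¹ = 71 gives x ≡ 71·31 = 2201 = 28·76 + 73 ≡ 73 (mod 76).
Check: h(73) = 15·73 + 9 = 1104 = 14·76 + 40 ≡ 40 (mod 76).

73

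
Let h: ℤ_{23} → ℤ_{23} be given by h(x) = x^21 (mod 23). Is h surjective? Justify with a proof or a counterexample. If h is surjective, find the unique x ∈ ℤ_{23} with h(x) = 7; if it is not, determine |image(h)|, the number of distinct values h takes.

Since 23 is prime, the nonzero elements of ℤ_{23} form a cyclic group of order 22.
As gcd(21, 22) = 1, raising to the 21st power is a bijection on this group: if s^21 ≡ t^21 then (st^{−1})^21 = 1, and the only element of order dividing gcd(21, 22) = 1 is 1, so s = t.
With h(0) = 0 this makes h injective on all of ℤ_{23}, hence bijective (finite equal-size domain and codomain). In particular h is surjective.
Since h is surjective, we find the preimage of 7. The inverse of x ↦ x^21 on (ℤ_{23})^× is x ↦ x^21, because 21·21 = 441 = 20·22 + 1 ≡ 1 (mod 22) and x^{22} = 1 for x ≠ 0 (Fermat). So h⁻¹(7) = 7^21 mod 23.
Repeated squaring mod 23: 7^1 ≡ 7, 7^2 ≡ 7² = 49 ≡ 3, 7^4 ≡ 3² = 9, 7^8 ≡ 9² = 81 ≡ 12, 7^16 ≡ 12² = 144 ≡ 6. Since 21 = 16 + 4 + 1, 7^21 ≡ 6·9·7: 6·9 = 54 ≡ 8, then 8·7 = 56 ≡ 10. So 7^21 ≡ 10 (mod 23).
Hence h⁻¹(7) = 10.

10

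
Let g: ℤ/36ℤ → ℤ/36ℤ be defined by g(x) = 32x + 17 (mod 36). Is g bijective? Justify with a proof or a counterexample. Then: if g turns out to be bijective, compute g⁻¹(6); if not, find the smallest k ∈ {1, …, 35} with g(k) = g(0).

We have gcd(32, 36) = 4 > 1. Taking a = 0 and b = 9: g(0) = 17 and g(9) = 32·9 + 17 = 305 ≡ 17 (mod 36).
So g(0) = g(9) while 0 ≠ 9, hence g is not injective, hence not bijective.
Since g is not bijective, we find the least positive k with g(k) = g(0): this means 32k ≡ 0 (mod 36), i.e. 36 ∣ 32k. Since gcd(32, 36) = 4, dividing through by 4 this holds exactly when 9 ∣ 8k, and as gcd(8, 9) = 1, exactly when 9 ∣ k.
The smallest positive such k is 9.

9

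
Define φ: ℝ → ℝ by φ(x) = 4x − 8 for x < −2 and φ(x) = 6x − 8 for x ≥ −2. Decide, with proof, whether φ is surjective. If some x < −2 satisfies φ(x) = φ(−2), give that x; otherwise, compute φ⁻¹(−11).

-3

Both pieces are strictly increasing (slopes 4 and 6), so each is injective on its own interval.
The left piece maps (−∞, −2) onto (−∞, −16); the right piece maps [−2, ∞) onto [−20, ∞).
The union (−∞, −16) ∪ [−20, ∞) covers ℝ, so φ is surjective.
For the follow-up: the images overlap, so an x < −2 with φ(x) = φ(−2) exists. φ(−2) = −20; solving 4x − 8 = −20 for x < −2 gives x = (−20 + 8)/4 = −3.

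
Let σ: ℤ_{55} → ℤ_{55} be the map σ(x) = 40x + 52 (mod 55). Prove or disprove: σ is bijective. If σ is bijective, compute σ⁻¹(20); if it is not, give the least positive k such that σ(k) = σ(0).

11

We have gcd(40, 55) = 5 > 1. Taking s = 0 and t = 11: σ(0) = 52 and σ(11) = 40·11 + 52 = 492 ≡ 52 (mod 55).
So σ(0) = σ(11) while 0 ≠ 11, therefore σ is not injective, hence not bijective.
Since σ is not bijective, we find the least positive k with σ(k) = σ(0): this means 40k ≡ 0 (mod 55), i.e. 55 ∣ 40k. Since gcd(40, 55) = 5, dividing through by 5 this holds exactly when 11 ∣ 8k, and as gcd(8, 11) = 1, exactly when 11 ∣ k.
The smallest positive such k is 11.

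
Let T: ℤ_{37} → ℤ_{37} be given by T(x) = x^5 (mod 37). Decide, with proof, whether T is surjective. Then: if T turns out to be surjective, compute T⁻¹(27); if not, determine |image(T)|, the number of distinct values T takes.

11

Since 37 is prime, the nonzero elements of ℤ_{37} form a cyclic group of order 36.
As gcd(5, 36) = 1, raising to the 5th power is a bijection on this group: if a^5 ≡ b^5 then (ab^{−1})^5 = 1, and the only element of order dividing gcd(5, 36) = 1 is 1, so a = b.
With T(0) = 0 this makes T injective on all of ℤ_{37}, hence bijective (finite equal-size domain and codomain). In particular T is surjective.
Since T is surjective, we find the preimage of 27. The inverse of x ↦ x^5 on (ℤ_{37})^× is x ↦ x^29, because 5·29 = 145 = 4·36 + 1 ≡ 1 (mod 36) and x^{36} = 1 for x ≠ 0 (Fermat). So T⁻¹(27) = 27^29 mod 37.
Repeated squaring mod 37: 27^1 ≡ 27, 27^2 ≡ 27² = 729 ≡ 26, 27^4 ≡ 26² = 676 ≡ 10, 27^8 ≡ 10² = 100 ≡ 26, 27^16 ≡ 26² = 676 ≡ 10. Since 29 = 16 + 8 + 4 + 1, 27^29 ≡ 10·26·10·27: 10·26 = 260 ≡ 1, then 1·10 = 10, then 10·27 = 270 ≡ 11. So 27^29 ≡ 11 (mod 37).
Hence T⁻¹(27) = 11.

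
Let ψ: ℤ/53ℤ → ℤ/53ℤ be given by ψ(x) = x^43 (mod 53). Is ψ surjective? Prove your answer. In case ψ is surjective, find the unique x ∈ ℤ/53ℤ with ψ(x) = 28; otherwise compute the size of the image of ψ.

Since 53 is prime, the nonzero elements of ℤ/53ℤ form a cyclic group of order 52.
As gcd(43, 52) = 1, raising to the 43rd power is a bijection on this group: if s^43 ≡ t^43 then (st^{−1})^43 = 1, and the only element of order dividing gcd(43, 52) = 1 is 1, so s = t.
With ψ(0) = 0 this makes ψ injective on all of ℤ/53ℤ, hence bijective (finite equal-size domain and codomain). In particular ψ is surjective.
Since ψ is surjective, we find the preimage of 28. The inverse of x ↦ x^43 on (ℤ/53ℤ)^× is x ↦ x^23, because 43·23 = 989 = 19·52 + 1 ≡ 1 (mod 52) and x^{52} = 1 for x ≠ 0 (Fermat). So ψ⁻¹(28) = 28^23 mod 53.
Repeated squaring mod 53: 28^1 ≡ 28, 28^2 ≡ 28² = 784 ≡ 42, 28^4 ≡ 42² = 1764 ≡ 15, 28^8 ≡ 15² = 225 ≡ 13, 28^16 ≡ 13² = 169 ≡ 10. Since 23 = 16 + 4 + 2 + 1, 28^23 ≡ 10·15·42·28: 10·15 = 150 ≡ 44, then 44·42 = 1848 ≡ 46, then 46·28 = 1288 ≡ 16. So 28^23 ≡ 16 (mod 53).
Hence ψ⁻¹(28) = 16.

16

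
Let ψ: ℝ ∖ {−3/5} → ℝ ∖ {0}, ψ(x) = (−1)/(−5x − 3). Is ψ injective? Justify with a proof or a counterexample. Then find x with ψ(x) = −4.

-13/20

Suppose ψ(x_1) = ψ(x_2). Cross-multiplying: (−1)(−5x_2 − 3) = (−1)(−5x_1 − 3).
Expanding both sides and cancelling the symmetric terms leaves −5·(x_1 − x_2) = 0. Since −5 ≠ 0, x_1 = x_2. Hence ψ is injective.
Solving ψ(x) = −4: cross-multiplying gives −1 = −4(−5x − 3), which rearranges to −20x = 13, so x = −13/20.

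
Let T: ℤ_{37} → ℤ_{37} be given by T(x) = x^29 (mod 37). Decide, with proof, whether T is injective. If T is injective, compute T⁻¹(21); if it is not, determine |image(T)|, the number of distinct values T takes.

Since 37 is prime, the nonzero elements of ℤ_{37} form a cyclic group of order 36.
As gcd(29, 36) = 1, raising to the 29th power is a bijection on this group: if s^29 ≡ t^29 then (st^{−1})^29 = 1, and the only element of order dividing gcd(29, 36) = 1 is 1, so s = t.
With T(0) = 0 this makes T injective on all of ℤ_{37}, hence bijective (finite equal-size domain and codomain). In particular T is injective.
Since T is injective, we find the preimage of 21. The inverse of x ↦ x^29 on (ℤ_{37})^× is x ↦ x^5, because 29·5 = 145 = 4·36 + 1 ≡ 1 (mod 36) and x^{36} = 1 for x ≠ 0 (Fermat). So T⁻¹(21) = 21^5 mod 37.
Repeated squaring mod 37: 21^1 ≡ 21, 21^2 ≡ 21² = 441 ≡ 34, 21^4 ≡ 34² = 1156 ≡ 9. Since 5 = 4 + 1, 21^5 ≡ 9·21: 9·21 = 189 ≡ 4. So 21^5 ≡ 4 (mod 37).
Hence T⁻¹(21) = 4.

4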